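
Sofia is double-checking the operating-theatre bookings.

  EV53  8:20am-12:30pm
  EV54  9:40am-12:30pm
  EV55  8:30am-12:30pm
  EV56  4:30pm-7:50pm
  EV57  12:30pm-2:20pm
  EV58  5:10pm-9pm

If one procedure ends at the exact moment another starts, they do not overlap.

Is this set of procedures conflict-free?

No

Two intervals overlap when each starts before the other ends.
Sorted by start: EV53, EV55, EV54, EV57, EV56, EV58.
EV55 starts before EV53 ends → EV53 and EV55 overlap.
That's a conflict, so the schedule is not conflict-free.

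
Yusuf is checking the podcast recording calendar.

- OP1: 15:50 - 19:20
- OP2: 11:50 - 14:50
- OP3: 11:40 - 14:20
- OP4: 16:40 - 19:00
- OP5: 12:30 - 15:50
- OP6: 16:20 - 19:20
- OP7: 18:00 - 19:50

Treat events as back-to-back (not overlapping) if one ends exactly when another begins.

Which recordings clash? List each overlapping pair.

Sorted by start: OP3, OP2, OP5, OP1, OP6, OP4, OP7.
OP2 starts before OP3 ends → OP3 and OP2 overlap.
OP5 starts before OP3 ends → OP3 and OP5 overlap.
OP1 starts after OP3 ends, so OP3 has no further overlaps.
OP5 starts before OP2 ends → OP2 and OP5 overlap.
OP1 starts after OP2 ends, so OP2 has no further overlaps.
OP1 starts exactly when OP5 ends (back-to-back, no overlap), so OP5 has no further overlaps.
OP6 starts before OP1 ends → OP1 and OP6 overlap.
OP4 starts before OP1 ends → OP1 and OP4 overlap.
OP7 starts before OP1 ends → OP1 and OP7 overlap.
OP4 starts before OP6 ends → OP6 and OP4 overlap.
OP7 starts before OP6 ends → OP6 and OP7 overlap.
OP7 starts before OP4 ends → OP4 and OP7 overlap.

OP1 & OP4, OP1 & OP6, OP1 & OP7, OP2 & OP3, OP2 & OP5, OP3 & OP5, OP4 & OP6, OP4 & OP7, OP6 & OP7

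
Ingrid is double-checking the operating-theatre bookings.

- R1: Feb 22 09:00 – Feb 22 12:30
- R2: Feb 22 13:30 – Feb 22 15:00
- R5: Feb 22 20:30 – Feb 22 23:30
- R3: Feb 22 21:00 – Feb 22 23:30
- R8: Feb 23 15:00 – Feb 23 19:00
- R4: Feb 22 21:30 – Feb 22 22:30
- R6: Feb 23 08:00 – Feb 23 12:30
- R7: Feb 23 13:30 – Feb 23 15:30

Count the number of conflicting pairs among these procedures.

4

Two intervals overlap when each starts before the other ends.
Sorted by start: R1, R2, R5, R3, R4, R6, R7, R8.
R2 starts after R1 ends — done with R1.
R5 starts after R2 ends — done with R2.
R3 starts before R5 ends → R5 and R3 overlap.
R4 starts before R5 ends → R5 and R4 overlap.
R6 starts after R5 ends — done with R5.
R4 starts before R3 ends → R3 and R4 overlap.
R6 starts after R3 ends — done with R3.
R6 starts after R4 ends — done with R4.
R7 starts after R6 ends — done with R6.
R8 starts before R7 ends → R7 and R8 overlap.
Overlapping pairs: R3 & R4, R3 & R5, R4 & R5, R7 & R8 — 4 in total.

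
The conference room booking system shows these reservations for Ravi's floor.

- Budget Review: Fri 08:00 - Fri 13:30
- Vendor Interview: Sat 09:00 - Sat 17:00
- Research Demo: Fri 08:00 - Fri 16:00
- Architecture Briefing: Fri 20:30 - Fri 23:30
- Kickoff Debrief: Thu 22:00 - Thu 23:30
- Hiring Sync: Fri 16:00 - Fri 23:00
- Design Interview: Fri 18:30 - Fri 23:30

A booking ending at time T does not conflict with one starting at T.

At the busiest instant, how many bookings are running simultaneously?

3

Walk through starts and ends in time order (an end at T is processed before a start at T):
Thu 22:00 start Kickoff Debrief → 1
Thu 23:30 end Kickoff Debrief → 0
Fri 08:00 start Budget Review → 1
Fri 08:00 start Research Demo → 2
Fri 13:30 end Budget Review → 1
Fri 16:00 end Research Demo → 0
Fri 16:00 start Hiring Sync → 1
Fri 18:30 start Design Interview → 2
Fri 20:30 start Architecture Briefing → 3
Fri 23:00 end Hiring Sync → 2
Fri 23:30 end Architecture Briefing → 1
Fri 23:30 end Design Interview → 0
Sat 09:00 start Vendor Interview → 1
Sat 17:00 end Vendor Interview → 0
Peak is 3, at Fri 20:30 (Architecture Briefing, Design Interview, Hiring Sync).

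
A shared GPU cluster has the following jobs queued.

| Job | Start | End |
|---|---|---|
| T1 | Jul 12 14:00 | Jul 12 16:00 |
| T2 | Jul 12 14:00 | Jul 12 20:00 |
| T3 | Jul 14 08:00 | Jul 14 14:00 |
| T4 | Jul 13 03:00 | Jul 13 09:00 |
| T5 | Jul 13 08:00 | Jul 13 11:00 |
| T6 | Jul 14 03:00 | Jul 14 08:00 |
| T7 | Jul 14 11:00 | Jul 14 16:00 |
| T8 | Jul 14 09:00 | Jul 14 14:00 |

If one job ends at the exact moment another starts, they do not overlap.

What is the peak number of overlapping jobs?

3

Walk through starts and ends in time order (an end at T is processed before a start at T):
Jul 12 14:00 start T1 → 1
Jul 12 14:00 start T2 → 2
Jul 12 16:00 end T1 → 1
Jul 12 20:00 end T2 → 0
Jul 13 03:00 start T4 → 1
Jul 13 08:00 start T5 → 2
Jul 13 09:00 end T4 → 1
Jul 13 11:00 end T5 → 0
Jul 14 03:00 start T6 → 1
Jul 14 08:00 end T6 → 0
Jul 14 08:00 start T3 → 1
Jul 14 09:00 start T8 → 2
Jul 14 11:00 start T7 → 3
Jul 14 14:00 end T3 → 2
Jul 14 14:00 end T8 → 1
Jul 14 16:00 end T7 → 0
Peak is 3, at Jul 14 11:00 (T3, T7, T8).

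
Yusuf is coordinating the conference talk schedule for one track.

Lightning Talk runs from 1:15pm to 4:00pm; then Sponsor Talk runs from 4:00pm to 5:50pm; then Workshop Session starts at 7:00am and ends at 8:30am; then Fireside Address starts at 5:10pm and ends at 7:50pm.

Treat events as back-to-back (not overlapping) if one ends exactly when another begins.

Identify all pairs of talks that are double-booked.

Two intervals overlap when each starts before the other ends.
Sorted by start: Workshop Session, Lightning Talk, Sponsor Talk, Fireside Address.
Lightning Talk starts after Workshop Session ends — done with Workshop Session.
Sponsor Talk starts exactly when Lightning Talk ends (back-to-back, no overlap) — done with Lightning Talk.
Fireside Address starts before Sponsor Talk ends → Sponsor Talk and Fireside Address overlap.

Fireside Address & Sponsor Talk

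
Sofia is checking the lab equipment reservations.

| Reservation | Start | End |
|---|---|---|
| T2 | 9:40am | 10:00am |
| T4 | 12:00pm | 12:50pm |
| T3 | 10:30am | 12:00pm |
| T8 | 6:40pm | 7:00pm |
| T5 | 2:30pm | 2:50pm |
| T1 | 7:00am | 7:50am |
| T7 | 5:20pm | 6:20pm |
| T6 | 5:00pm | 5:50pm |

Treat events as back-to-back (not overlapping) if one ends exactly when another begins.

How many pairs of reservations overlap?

1

Sorted by start: T1, T2, T3, T4, T5, T6, T7, T8.
T2 starts after T1 ends, so nothing later overlaps T1 either.
T3 starts after T2 ends, so nothing later overlaps T2 either.
T4 starts exactly when T3 ends (back-to-back, no overlap), so nothing later overlaps T3 either.
T5 starts after T4 ends, so nothing later overlaps T4 either.
T6 starts after T5 ends, so nothing later overlaps T5 either.
T7 starts before T6 ends → T6 and T7 overlap.
T8 starts after T6 ends.
T8 starts after T7 ends.
Overlapping pairs: T6 & T7 — 1 in total.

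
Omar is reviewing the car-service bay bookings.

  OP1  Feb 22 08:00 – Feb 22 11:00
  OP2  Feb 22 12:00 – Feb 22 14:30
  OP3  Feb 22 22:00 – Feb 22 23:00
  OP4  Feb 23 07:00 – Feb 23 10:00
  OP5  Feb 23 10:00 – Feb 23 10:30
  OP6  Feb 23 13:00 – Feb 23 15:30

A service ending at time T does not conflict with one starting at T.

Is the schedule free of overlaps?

Yes

Sorted by start: OP1, OP2, OP3, OP4, OP5, OP6.
OP2 starts after OP1 ends — done with OP1.
OP3 starts after OP2 ends — done with OP2.
OP4 starts after OP3 ends — done with OP3.
OP5 starts exactly when OP4 ends (back-to-back, no overlap) — done with OP4.
OP6 starts after OP5 ends.
Every pair is clear; the schedule has no overlaps.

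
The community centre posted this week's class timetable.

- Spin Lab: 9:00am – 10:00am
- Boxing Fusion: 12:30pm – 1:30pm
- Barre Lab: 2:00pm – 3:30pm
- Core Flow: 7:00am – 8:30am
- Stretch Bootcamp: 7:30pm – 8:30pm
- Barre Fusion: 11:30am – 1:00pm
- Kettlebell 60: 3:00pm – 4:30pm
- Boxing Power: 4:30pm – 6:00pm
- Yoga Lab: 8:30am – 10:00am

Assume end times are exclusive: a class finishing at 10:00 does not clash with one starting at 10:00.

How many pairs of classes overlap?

3

Sorted by start: Core Flow, Yoga Lab, Spin Lab, Barre Fusion, Boxing Fusion, Barre Lab, Kettlebell 60, Boxing Power, Stretch Bootcamp.
Yoga Lab starts exactly when Core Flow ends (back-to-back, no overlap), so Core Flow has no further overlaps.
Spin Lab starts before Yoga Lab ends → Yoga Lab and Spin Lab overlap.
Barre Fusion starts after Yoga Lab ends, so Yoga Lab has no further overlaps.
Barre Fusion starts after Spin Lab ends, so Spin Lab has no further overlaps.
Boxing Fusion starts before Barre Fusion ends → Barre Fusion and Boxing Fusion overlap.
Barre Lab starts after Barre Fusion ends, so Barre Fusion has no further overlaps.
Barre Lab starts after Boxing Fusion ends, so Boxing Fusion has no further overlaps.
Kettlebell 60 starts before Barre Lab ends → Barre Lab and Kettlebell 60 overlap.
Boxing Power starts after Barre Lab ends, so Barre Lab has no further overlaps.
Boxing Power starts exactly when Kettlebell 60 ends (back-to-back, no overlap), so Kettlebell 60 has no further overlaps.
Stretch Bootcamp starts after Boxing Power ends.
Overlapping pairs: Barre Fusion & Boxing Fusion, Barre Lab & Kettlebell 60, Spin Lab & Yoga Lab — 3 in total.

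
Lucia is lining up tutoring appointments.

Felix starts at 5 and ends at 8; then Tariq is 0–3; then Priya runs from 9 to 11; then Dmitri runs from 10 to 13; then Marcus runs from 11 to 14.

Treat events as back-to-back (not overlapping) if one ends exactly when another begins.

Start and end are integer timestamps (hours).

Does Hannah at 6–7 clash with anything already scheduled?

Yes — it overlaps Felix

Tariq: ends 3 at or before Hannah starts 6 → clear.
Felix: starts 5 before Hannah ends 7, and ends 8 after Hannah starts 6 → overlap.
Priya: starts 9 at or after Hannah ends 7 → clear.
Dmitri: starts 10 at or after Hannah ends 7 → clear.
Marcus: starts 11 at or after Hannah ends 7 → clear.
Hannah overlaps Felix.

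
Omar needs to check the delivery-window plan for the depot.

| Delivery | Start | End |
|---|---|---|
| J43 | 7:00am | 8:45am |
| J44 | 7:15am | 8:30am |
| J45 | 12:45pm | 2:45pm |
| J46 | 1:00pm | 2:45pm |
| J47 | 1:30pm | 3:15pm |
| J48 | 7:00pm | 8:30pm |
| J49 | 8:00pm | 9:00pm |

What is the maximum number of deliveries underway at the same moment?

3

Sort all start/end points and keep a running count:
7:00am start J43 → 1
7:15am start J44 → 2
8:30am end J44 → 1
8:45am end J43 → 0
12:45pm start J45 → 1
1:00pm start J46 → 2
1:30pm start J47 → 3
2:45pm end J45 → 2
2:45pm end J46 → 1
3:15pm end J47 → 0
7:00pm start J48 → 1
8:00pm start J49 → 2
8:30pm end J48 → 1
9:00pm end J49 → 0
Peak is 3, at 1:30pm (J45, J46, J47).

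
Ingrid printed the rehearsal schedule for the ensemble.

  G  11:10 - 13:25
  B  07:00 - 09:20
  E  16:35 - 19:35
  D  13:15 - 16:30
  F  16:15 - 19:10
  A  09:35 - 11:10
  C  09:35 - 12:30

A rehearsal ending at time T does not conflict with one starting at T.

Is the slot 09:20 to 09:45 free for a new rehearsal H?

B: ends 09:20 at or before H starts 09:20 → clear.
A: starts 09:35 before H ends 09:45, and ends 11:10 after H starts 09:20 → overlap.
C: starts 09:35 before H ends 09:45, and ends 12:30 after H starts 09:20 → overlap.
G: starts 11:10 at or after H ends 09:45 → clear.
D: starts 13:15 at or after H ends 09:45 → clear.
F: starts 16:15 at or after H ends 09:45 → clear.
E: starts 16:35 at or after H ends 09:45 → clear.
H overlaps A, C.

No — it overlaps A, C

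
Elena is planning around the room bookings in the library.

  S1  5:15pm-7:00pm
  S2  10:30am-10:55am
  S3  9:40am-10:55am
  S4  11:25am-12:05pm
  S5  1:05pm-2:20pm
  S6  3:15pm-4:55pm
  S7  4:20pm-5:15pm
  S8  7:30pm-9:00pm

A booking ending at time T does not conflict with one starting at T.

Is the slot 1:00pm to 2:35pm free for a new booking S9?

S3: ends 10:55am at or before S9 starts 1:00pm → clear.
S2: ends 10:55am at or before S9 starts 1:00pm → clear.
S4: ends 12:05pm at or before S9 starts 1:00pm → clear.
S5: starts 1:05pm before S9 ends 2:35pm, and ends 2:20pm after S9 starts 1:00pm → overlap.
S6: starts 3:15pm at or after S9 ends 2:35pm → clear.
S7: starts 4:20pm at or after S9 ends 2:35pm → clear.
S1: starts 5:15pm at or after S9 ends 2:35pm → clear.
S8: starts 7:30pm at or after S9 ends 2:35pm → clear.
S9 overlaps S5.

No — it overlaps S5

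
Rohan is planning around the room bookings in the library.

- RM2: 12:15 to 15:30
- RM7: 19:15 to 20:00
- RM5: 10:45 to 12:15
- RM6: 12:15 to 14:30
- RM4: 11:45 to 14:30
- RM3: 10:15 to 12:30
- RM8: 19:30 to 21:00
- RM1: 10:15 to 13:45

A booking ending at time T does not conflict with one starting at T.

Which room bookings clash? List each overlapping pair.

RM1 & RM2, RM1 & RM3, RM1 & RM4, RM1 & RM5, RM1 & RM6, RM2 & RM3, RM2 & RM4, RM2 & RM6, RM3 & RM4, RM3 & RM5, RM3 & RM6, RM4 & RM5, RM4 & RM6, RM7 & RM8

Sorted by start: RM1, RM3, RM5, RM4, RM2, RM6, RM7, RM8.
RM3 starts before RM1 ends → RM1 and RM3 overlap.
RM5 starts before RM1 ends → RM1 and RM5 overlap.
RM4 starts before RM1 ends → RM1 and RM4 overlap.
RM2 starts before RM1 ends → RM1 and RM2 overlap.
RM6 starts before RM1 ends → RM1 and RM6 overlap.
RM7 starts after RM1 ends, so RM1 has no further overlaps.
RM5 starts before RM3 ends → RM3 and RM5 overlap.
RM4 starts before RM3 ends → RM3 and RM4 overlap.
RM2 starts before RM3 ends → RM3 and RM2 overlap.
RM6 starts before RM3 ends → RM3 and RM6 overlap.
RM7 starts after RM3 ends, so RM3 has no further overlaps.
RM4 starts before RM5 ends → RM5 and RM4 overlap.
RM2 starts exactly when RM5 ends (back-to-back, no overlap), so RM5 has no further overlaps.
RM2 starts before RM4 ends → RM4 and RM2 overlap.
RM6 starts before RM4 ends → RM4 and RM6 overlap.
RM7 starts after RM4 ends, so RM4 has no further overlaps.
RM6 starts before RM2 ends → RM2 and RM6 overlap.
RM7 starts after RM2 ends, so RM2 has no further overlaps.
RM7 starts after RM6 ends, so RM6 has no further overlaps.
RM8 starts before RM7 ends → RM7 and RM8 overlap.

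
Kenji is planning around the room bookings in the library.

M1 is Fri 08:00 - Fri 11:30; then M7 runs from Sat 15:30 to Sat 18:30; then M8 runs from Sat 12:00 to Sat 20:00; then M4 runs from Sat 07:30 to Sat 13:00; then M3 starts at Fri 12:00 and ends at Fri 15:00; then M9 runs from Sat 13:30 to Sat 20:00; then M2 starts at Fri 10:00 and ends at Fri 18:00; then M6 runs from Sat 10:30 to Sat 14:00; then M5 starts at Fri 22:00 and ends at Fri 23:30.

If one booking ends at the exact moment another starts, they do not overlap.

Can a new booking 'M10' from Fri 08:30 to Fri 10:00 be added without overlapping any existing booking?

No — it overlaps M1

M1: starts Fri 08:00 before M10 ends Fri 10:00, and ends Fri 11:30 after M10 starts Fri 08:30 → overlap.
M2: starts Fri 10:00 at or after M10 ends Fri 10:00 → clear.
M3: starts Fri 12:00 at or after M10 ends Fri 10:00 → clear.
M5: starts Fri 22:00 at or after M10 ends Fri 10:00 → clear.
M4: starts Sat 07:30 at or after M10 ends Fri 10:00 → clear.
M6: starts Sat 10:30 at or after M10 ends Fri 10:00 → clear.
M8: starts Sat 12:00 at or after M10 ends Fri 10:00 → clear.
M9: starts Sat 13:30 at or after M10 ends Fri 10:00 → clear.
M7: starts Sat 15:30 at or after M10 ends Fri 10:00 → clear.
M10 overlaps M1.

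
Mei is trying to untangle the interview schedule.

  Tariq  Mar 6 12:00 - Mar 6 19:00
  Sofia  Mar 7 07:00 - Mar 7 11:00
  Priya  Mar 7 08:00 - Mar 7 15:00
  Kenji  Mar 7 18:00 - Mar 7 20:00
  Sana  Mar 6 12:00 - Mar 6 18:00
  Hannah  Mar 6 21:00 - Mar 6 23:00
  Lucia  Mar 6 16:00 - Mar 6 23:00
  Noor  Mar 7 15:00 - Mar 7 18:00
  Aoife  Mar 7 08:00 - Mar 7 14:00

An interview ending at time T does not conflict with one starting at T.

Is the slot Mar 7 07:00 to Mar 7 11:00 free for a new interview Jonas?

Tariq: ends Mar 6 19:00 at or before Jonas starts Mar 7 07:00 → clear.
Sana: ends Mar 6 18:00 at or before Jonas starts Mar 7 07:00 → clear.
Lucia: ends Mar 6 23:00 at or before Jonas starts Mar 7 07:00 → clear.
Hannah: ends Mar 6 23:00 at or before Jonas starts Mar 7 07:00 → clear.
Sofia: starts Mar 7 07:00 before Jonas ends Mar 7 11:00, and ends Mar 7 11:00 after Jonas starts Mar 7 07:00 → overlap.
Aoife: starts Mar 7 08:00 before Jonas ends Mar 7 11:00, and ends Mar 7 14:00 after Jonas starts Mar 7 07:00 → overlap.
Priya: starts Mar 7 08:00 before Jonas ends Mar 7 11:00, and ends Mar 7 15:00 after Jonas starts Mar 7 07:00 → overlap.
Noor: starts Mar 7 15:00 at or after Jonas ends Mar 7 11:00 → clear.
Kenji: starts Mar 7 18:00 at or after Jonas ends Mar 7 11:00 → clear.
Jonas overlaps Sofia, Aoife, Priya.

No — it overlaps Aoife, Priya, Sofia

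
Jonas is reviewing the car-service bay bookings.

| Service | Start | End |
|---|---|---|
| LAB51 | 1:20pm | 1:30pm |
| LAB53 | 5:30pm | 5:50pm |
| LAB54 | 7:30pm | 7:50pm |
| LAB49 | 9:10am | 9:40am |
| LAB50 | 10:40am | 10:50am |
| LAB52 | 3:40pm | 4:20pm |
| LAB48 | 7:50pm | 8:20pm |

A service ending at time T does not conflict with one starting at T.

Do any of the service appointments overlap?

No

Sorted by start: LAB49, LAB50, LAB51, LAB52, LAB53, LAB54, LAB48.
LAB50 starts after LAB49 ends; LAB49 is clear from here.
LAB51 starts after LAB50 ends; LAB50 is clear from here.
LAB52 starts after LAB51 ends; LAB51 is clear from here.
LAB53 starts after LAB52 ends; LAB52 is clear from here.
LAB54 starts after LAB53 ends; LAB53 is clear from here.
LAB48 starts exactly when LAB54 ends (back-to-back, no overlap).
Every pair is clear; the schedule has no overlaps.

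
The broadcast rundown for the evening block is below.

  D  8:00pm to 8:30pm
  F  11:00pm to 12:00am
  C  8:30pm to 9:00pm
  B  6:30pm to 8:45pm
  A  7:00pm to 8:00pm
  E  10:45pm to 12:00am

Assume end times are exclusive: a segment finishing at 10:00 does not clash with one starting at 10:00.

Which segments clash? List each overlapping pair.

A & B, B & C, B & D, E & F

Sorted by start: B, A, D, C, E, F.
A starts before B ends → B and A overlap.
D starts before B ends → B and D overlap.
C starts before B ends → B and C overlap.
E starts after B ends, so B has no further overlaps.
D starts exactly when A ends (back-to-back, no overlap), so A has no further overlaps.
C starts exactly when D ends (back-to-back, no overlap), so D has no further overlaps.
E starts after C ends, so C has no further overlaps.
F starts before E ends → E and F overlap.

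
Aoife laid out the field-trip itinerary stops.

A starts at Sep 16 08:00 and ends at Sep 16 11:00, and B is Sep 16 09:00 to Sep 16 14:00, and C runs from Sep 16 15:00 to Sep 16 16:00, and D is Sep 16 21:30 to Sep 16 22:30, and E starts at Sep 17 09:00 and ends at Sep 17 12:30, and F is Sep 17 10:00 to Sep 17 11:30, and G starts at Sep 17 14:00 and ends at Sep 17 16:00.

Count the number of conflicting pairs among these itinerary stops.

Sorted by start: A, B, C, D, E, F, G.
B starts before A ends → A and B overlap.
C starts after A ends, so nothing later overlaps A either.
C starts after B ends, so nothing later overlaps B either.
D starts after C ends, so nothing later overlaps C either.
E starts after D ends, so nothing later overlaps D either.
F starts before E ends → E and F overlap.
G starts after E ends.
G starts after F ends.
Overlapping pairs: A & B, E & F — 2 in total.

2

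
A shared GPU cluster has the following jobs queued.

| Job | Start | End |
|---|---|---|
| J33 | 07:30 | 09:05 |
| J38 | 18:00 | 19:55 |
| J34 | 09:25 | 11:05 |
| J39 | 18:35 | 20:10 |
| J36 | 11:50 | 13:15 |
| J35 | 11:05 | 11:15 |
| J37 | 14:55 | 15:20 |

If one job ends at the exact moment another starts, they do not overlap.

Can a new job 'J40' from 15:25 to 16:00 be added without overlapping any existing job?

Yes — the slot is free

J33: ends 09:05 at or before J40 starts 15:25 → clear.
J34: ends 11:05 at or before J40 starts 15:25 → clear.
J35: ends 11:15 at or before J40 starts 15:25 → clear.
J36: ends 13:15 at or before J40 starts 15:25 → clear.
J37: ends 15:20 at or before J40 starts 15:25 → clear.
J38: starts 18:00 at or after J40 ends 16:00 → clear.
J39: starts 18:35 at or after J40 ends 16:00 → clear.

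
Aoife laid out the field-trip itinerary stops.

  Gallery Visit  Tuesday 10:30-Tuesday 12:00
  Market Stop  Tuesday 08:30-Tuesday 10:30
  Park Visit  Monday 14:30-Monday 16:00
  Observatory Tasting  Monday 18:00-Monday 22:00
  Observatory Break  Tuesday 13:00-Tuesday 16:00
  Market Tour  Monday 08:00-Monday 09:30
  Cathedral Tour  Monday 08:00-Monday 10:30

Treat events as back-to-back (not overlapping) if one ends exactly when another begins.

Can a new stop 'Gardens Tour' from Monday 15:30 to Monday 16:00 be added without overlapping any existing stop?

No — it overlaps Park Visit

Cathedral Tour: ends Monday 10:30 at or before Gardens Tour starts Monday 15:30 → clear.
Market Tour: ends Monday 09:30 at or before Gardens Tour starts Monday 15:30 → clear.
Park Visit: starts Monday 14:30 before Gardens Tour ends Monday 16:00, and ends Monday 16:00 after Gardens Tour starts Monday 15:30 → overlap.
Observatory Tasting: starts Monday 18:00 at or after Gardens Tour ends Monday 16:00 → clear.
Market Stop: starts Tuesday 08:30 at or after Gardens Tour ends Monday 16:00 → clear.
Gallery Visit: starts Tuesday 10:30 at or after Gardens Tour ends Monday 16:00 → clear.
Observatory Break: starts Tuesday 13:00 at or after Gardens Tour ends Monday 16:00 → clear.
Gardens Tour overlaps Park Visit.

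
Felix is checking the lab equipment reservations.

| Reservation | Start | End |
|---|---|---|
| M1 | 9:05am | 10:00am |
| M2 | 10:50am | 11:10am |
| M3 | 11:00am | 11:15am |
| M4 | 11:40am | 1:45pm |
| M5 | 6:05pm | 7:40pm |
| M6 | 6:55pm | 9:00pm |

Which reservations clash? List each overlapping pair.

Sorted by start: M1, M2, M3, M4, M5, M6.
M2 starts after M1 ends; M1 is clear from here.
M3 starts before M2 ends → M2 and M3 overlap.
M4 starts after M2 ends; M2 is clear from here.
M4 starts after M3 ends; M3 is clear from here.
M5 starts after M4 ends; M4 is clear from here.
M6 starts before M5 ends → M5 and M6 overlap.

M2 & M3, M5 & M6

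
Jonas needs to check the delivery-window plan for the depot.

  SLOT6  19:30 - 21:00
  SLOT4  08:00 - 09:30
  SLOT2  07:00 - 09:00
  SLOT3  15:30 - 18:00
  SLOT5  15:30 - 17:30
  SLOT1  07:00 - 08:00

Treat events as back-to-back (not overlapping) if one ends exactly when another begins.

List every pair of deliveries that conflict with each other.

Two intervals overlap when each starts before the other ends.
Sorted by start: SLOT1, SLOT2, SLOT4, SLOT3, SLOT5, SLOT6.
SLOT2 starts before SLOT1 ends → SLOT1 and SLOT2 overlap.
SLOT4 starts exactly when SLOT1 ends (back-to-back, no overlap), so nothing later overlaps SLOT1 either.
SLOT4 starts before SLOT2 ends → SLOT2 and SLOT4 overlap.
SLOT3 starts after SLOT2 ends, so nothing later overlaps SLOT2 either.
SLOT3 starts after SLOT4 ends, so nothing later overlaps SLOT4 either.
SLOT5 starts before SLOT3 ends → SLOT3 and SLOT5 overlap.
SLOT6 starts after SLOT3 ends.
SLOT6 starts after SLOT5 ends.

SLOT1 & SLOT2, SLOT2 & SLOT4, SLOT3 & SLOT5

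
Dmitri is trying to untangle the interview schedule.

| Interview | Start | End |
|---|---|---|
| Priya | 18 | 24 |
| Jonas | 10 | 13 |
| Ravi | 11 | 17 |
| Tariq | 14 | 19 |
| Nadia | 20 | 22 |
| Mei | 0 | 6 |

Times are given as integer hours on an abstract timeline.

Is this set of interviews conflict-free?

Sorted by start: Mei, Jonas, Ravi, Tariq, Priya, Nadia.
Jonas starts after Mei ends — done with Mei.
Ravi starts before Jonas ends → Jonas and Ravi overlap.
That's a conflict, so the schedule is not conflict-free.

No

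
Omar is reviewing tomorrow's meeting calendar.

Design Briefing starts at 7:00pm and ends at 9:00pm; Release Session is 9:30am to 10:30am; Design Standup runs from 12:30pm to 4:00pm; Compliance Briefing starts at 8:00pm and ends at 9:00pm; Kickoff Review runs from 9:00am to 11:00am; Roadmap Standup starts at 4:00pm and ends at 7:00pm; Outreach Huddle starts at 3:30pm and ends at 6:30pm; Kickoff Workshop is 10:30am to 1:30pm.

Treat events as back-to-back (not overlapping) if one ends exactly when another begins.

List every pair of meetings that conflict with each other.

Two intervals overlap when each starts before the other ends.
Sorted by start: Kickoff Review, Release Session, Kickoff Workshop, Design Standup, Outreach Huddle, Roadmap Standup, Design Briefing, Compliance Briefing.
Release Session starts before Kickoff Review ends → Kickoff Review and Release Session overlap.
Kickoff Workshop starts before Kickoff Review ends → Kickoff Review and Kickoff Workshop overlap.
Design Standup starts after Kickoff Review ends, so nothing later overlaps Kickoff Review either.
Kickoff Workshop starts exactly when Release Session ends (back-to-back, no overlap), so nothing later overlaps Release Session either.
Design Standup starts before Kickoff Workshop ends → Kickoff Workshop and Design Standup overlap.
Outreach Huddle starts after Kickoff Workshop ends, so nothing later overlaps Kickoff Workshop either.
Outreach Huddle starts before Design Standup ends → Design Standup and Outreach Huddle overlap.
Roadmap Standup starts exactly when Design Standup ends (back-to-back, no overlap), so nothing later overlaps Design Standup either.
Roadmap Standup starts before Outreach Huddle ends → Outreach Huddle and Roadmap Standup overlap.
Design Briefing starts after Outreach Huddle ends, so nothing later overlaps Outreach Huddle either.
Design Briefing starts exactly when Roadmap Standup ends (back-to-back, no overlap), so nothing later overlaps Roadmap Standup either.
Compliance Briefing starts before Design Briefing ends → Design Briefing and Compliance Briefing overlap.

Compliance Briefing & Design Briefing, Design Standup & Kickoff Workshop, Design Standup & Outreach Huddle, Kickoff Review & Kickoff Workshop, Kickoff Review & Release Session, Outreach Huddle & Roadmap Standup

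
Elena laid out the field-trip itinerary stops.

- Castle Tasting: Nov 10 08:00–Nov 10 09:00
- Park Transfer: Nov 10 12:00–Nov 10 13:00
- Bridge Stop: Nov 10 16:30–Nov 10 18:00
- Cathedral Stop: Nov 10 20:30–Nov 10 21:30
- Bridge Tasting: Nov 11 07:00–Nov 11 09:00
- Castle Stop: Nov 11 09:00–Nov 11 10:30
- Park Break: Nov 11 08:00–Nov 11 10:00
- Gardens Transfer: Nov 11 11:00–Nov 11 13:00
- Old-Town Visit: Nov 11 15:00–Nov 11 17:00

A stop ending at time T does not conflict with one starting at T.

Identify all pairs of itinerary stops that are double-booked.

Check each pair: they overlap iff neither finishes before the other starts.
Sorted by start: Castle Tasting, Park Transfer, Bridge Stop, Cathedral Stop, Bridge Tasting, Park Break, Castle Stop, Gardens Transfer, Old-Town Visit.
Park Transfer starts after Castle Tasting ends, so nothing later overlaps Castle Tasting either.
Bridge Stop starts after Park Transfer ends, so nothing later overlaps Park Transfer either.
Cathedral Stop starts after Bridge Stop ends, so nothing later overlaps Bridge Stop either.
Bridge Tasting starts after Cathedral Stop ends, so nothing later overlaps Cathedral Stop either.
Park Break starts before Bridge Tasting ends → Bridge Tasting and Park Break overlap.
Castle Stop starts exactly when Bridge Tasting ends (back-to-back, no overlap), so nothing later overlaps Bridge Tasting either.
Castle Stop starts before Park Break ends → Park Break and Castle Stop overlap.
Gardens Transfer starts after Park Break ends, so nothing later overlaps Park Break either.
Gardens Transfer starts after Castle Stop ends, so nothing later overlaps Castle Stop either.
Old-Town Visit starts after Gardens Transfer ends.

Bridge Tasting & Park Break, Castle Stop & Park Break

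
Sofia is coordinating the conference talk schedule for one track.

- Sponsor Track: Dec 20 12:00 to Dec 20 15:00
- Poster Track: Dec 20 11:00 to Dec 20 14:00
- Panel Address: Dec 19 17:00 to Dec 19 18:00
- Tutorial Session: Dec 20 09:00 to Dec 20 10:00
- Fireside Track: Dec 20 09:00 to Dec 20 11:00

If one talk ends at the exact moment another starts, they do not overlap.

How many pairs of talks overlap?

Sorted by start: Panel Address, Fireside Track, Tutorial Session, Poster Track, Sponsor Track.
Fireside Track starts after Panel Address ends — done with Panel Address.
Tutorial Session starts before Fireside Track ends → Fireside Track and Tutorial Session overlap.
Poster Track starts exactly when Fireside Track ends (back-to-back, no overlap) — done with Fireside Track.
Poster Track starts after Tutorial Session ends — done with Tutorial Session.
Sponsor Track starts before Poster Track ends → Poster Track and Sponsor Track overlap.
Overlapping pairs: Fireside Track & Tutorial Session, Poster Track & Sponsor Track — 2 in total.

2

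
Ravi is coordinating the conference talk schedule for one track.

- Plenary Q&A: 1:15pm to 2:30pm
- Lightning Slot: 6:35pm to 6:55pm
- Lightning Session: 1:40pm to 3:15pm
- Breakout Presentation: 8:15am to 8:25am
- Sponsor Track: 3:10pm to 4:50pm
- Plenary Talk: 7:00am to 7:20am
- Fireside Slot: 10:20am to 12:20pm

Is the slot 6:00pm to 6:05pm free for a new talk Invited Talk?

Plenary Talk: ends 7:20am at or before Invited Talk starts 6:00pm → clear.
Breakout Presentation: ends 8:25am at or before Invited Talk starts 6:00pm → clear.
Fireside Slot: ends 12:20pm at or before Invited Talk starts 6:00pm → clear.
Plenary Q&A: ends 2:30pm at or before Invited Talk starts 6:00pm → clear.
Lightning Session: ends 3:15pm at or before Invited Talk starts 6:00pm → clear.
Sponsor Track: ends 4:50pm at or before Invited Talk starts 6:00pm → clear.
Lightning Slot: starts 6:35pm at or after Invited Talk ends 6:05pm → clear.

Yes — the slot is free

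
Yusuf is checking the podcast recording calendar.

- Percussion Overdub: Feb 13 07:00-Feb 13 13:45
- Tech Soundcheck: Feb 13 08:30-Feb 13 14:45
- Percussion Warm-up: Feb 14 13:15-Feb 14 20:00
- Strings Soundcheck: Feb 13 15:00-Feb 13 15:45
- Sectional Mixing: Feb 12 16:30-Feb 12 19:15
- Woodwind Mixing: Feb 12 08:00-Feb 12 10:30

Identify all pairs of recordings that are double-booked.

Sorted by start: Woodwind Mixing, Sectional Mixing, Percussion Overdub, Tech Soundcheck, Strings Soundcheck, Percussion Warm-up.
Sectional Mixing starts after Woodwind Mixing ends, so Woodwind Mixing has no further overlaps.
Percussion Overdub starts after Sectional Mixing ends, so Sectional Mixing has no further overlaps.
Tech Soundcheck starts before Percussion Overdub ends → Percussion Overdub and Tech Soundcheck overlap.
Strings Soundcheck starts after Percussion Overdub ends, so Percussion Overdub has no further overlaps.
Strings Soundcheck starts after Tech Soundcheck ends, so Tech Soundcheck has no further overlaps.
Percussion Warm-up starts after Strings Soundcheck ends.

Percussion Overdub & Tech Soundcheck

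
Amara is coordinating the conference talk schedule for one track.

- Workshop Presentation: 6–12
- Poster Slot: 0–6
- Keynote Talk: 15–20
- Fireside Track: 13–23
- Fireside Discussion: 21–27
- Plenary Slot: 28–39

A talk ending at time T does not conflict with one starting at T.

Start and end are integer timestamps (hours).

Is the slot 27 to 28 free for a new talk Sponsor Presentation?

Yes — the slot is free

Poster Slot: ends 6 at or before Sponsor Presentation starts 27 → clear.
Workshop Presentation: ends 12 at or before Sponsor Presentation starts 27 → clear.
Fireside Track: ends 23 at or before Sponsor Presentation starts 27 → clear.
Keynote Talk: ends 20 at or before Sponsor Presentation starts 27 → clear.
Fireside Discussion: ends 27 at or before Sponsor Presentation starts 27 → clear.
Plenary Slot: starts 28 at or after Sponsor Presentation ends 28 → clear.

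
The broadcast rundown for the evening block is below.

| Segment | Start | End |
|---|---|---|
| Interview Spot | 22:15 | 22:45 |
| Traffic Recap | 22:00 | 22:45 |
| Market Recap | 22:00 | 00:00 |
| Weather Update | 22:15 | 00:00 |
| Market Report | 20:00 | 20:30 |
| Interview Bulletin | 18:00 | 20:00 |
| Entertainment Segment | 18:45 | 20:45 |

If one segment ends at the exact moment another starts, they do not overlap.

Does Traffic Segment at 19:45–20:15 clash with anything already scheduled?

Interview Bulletin: starts 18:00 before Traffic Segment ends 20:15, and ends 20:00 after Traffic Segment starts 19:45 → overlap.
Entertainment Segment: starts 18:45 before Traffic Segment ends 20:15, and ends 20:45 after Traffic Segment starts 19:45 → overlap.
Market Report: starts 20:00 before Traffic Segment ends 20:15, and ends 20:30 after Traffic Segment starts 19:45 → overlap.
Traffic Recap: starts 22:00 at or after Traffic Segment ends 20:15 → clear.
Market Recap: starts 22:00 at or after Traffic Segment ends 20:15 → clear.
Weather Update: starts 22:15 at or after Traffic Segment ends 20:15 → clear.
Interview Spot: starts 22:15 at or after Traffic Segment ends 20:15 → clear.
Traffic Segment overlaps Entertainment Segment, Market Report, Interview Bulletin.

Yes — it overlaps Entertainment Segment, Interview Bulletin, Market Report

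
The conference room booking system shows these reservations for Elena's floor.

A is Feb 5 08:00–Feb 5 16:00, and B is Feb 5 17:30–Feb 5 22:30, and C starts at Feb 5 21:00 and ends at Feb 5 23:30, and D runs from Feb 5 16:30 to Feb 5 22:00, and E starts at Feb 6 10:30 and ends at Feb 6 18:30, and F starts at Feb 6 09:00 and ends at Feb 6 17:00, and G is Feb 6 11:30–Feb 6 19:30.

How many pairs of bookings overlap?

6

Sorted by start: A, D, B, C, F, E, G.
D starts after A ends, so A has no further overlaps.
B starts before D ends → D and B overlap.
C starts before D ends → D and C overlap.
F starts after D ends, so D has no further overlaps.
C starts before B ends → B and C overlap.
F starts after B ends, so B has no further overlaps.
F starts after C ends, so C has no further overlaps.
E starts before F ends → F and E overlap.
G starts before F ends → F and G overlap.
G starts before E ends → E and G overlap.
Overlapping pairs: B & C, B & D, C & D, E & F, E & G, F & G — 6 in total.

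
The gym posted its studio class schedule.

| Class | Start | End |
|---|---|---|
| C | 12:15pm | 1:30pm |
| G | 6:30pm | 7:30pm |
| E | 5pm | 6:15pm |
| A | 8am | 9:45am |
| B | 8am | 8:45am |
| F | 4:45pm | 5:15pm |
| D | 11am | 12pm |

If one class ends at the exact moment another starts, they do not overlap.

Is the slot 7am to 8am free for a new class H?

Yes — the slot is free

A: starts 8am at or after H ends 8am → clear.
B: starts 8am at or after H ends 8am → clear.
D: starts 11am at or after H ends 8am → clear.
C: starts 12:15pm at or after H ends 8am → clear.
F: starts 4:45pm at or after H ends 8am → clear.
E: starts 5pm at or after H ends 8am → clear.
G: starts 6:30pm at or after H ends 8am → clear.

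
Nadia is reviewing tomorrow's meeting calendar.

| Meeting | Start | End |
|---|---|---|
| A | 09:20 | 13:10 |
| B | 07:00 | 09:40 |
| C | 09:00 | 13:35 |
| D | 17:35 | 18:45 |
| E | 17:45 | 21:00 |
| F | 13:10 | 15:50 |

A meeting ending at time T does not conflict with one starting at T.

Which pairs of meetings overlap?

Sorted by start: B, C, A, F, D, E.
C starts before B ends → B and C overlap.
A starts before B ends → B and A overlap.
F starts after B ends, so B has no further overlaps.
A starts before C ends → C and A overlap.
F starts before C ends → C and F overlap.
D starts after C ends, so C has no further overlaps.
F starts exactly when A ends (back-to-back, no overlap), so A has no further overlaps.
D starts after F ends, so F has no further overlaps.
E starts before D ends → D and E overlap.

A & B, A & C, B & C, C & F, D & E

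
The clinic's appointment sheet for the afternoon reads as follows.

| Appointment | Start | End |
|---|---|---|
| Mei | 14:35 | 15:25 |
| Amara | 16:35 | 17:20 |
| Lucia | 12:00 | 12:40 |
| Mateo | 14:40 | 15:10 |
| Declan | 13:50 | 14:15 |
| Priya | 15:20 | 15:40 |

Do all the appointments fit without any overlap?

Sorted by start: Lucia, Declan, Mei, Mateo, Priya, Amara.
Declan starts after Lucia ends, so Lucia has no further overlaps.
Mei starts after Declan ends, so Declan has no further overlaps.
Mateo starts before Mei ends → Mei and Mateo overlap.
That's a conflict, so the schedule is not conflict-free.

No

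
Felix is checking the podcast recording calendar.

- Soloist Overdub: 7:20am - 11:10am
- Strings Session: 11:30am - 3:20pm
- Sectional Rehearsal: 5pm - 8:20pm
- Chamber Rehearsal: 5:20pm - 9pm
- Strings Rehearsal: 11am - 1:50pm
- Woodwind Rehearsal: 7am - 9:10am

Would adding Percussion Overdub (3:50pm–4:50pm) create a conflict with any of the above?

Woodwind Rehearsal: ends 9:10am at or before Percussion Overdub starts 3:50pm → clear.
Soloist Overdub: ends 11:10am at or before Percussion Overdub starts 3:50pm → clear.
Strings Rehearsal: ends 1:50pm at or before Percussion Overdub starts 3:50pm → clear.
Strings Session: ends 3:20pm at or before Percussion Overdub starts 3:50pm → clear.
Sectional Rehearsal: starts 5pm at or after Percussion Overdub ends 4:50pm → clear.
Chamber Rehearsal: starts 5:20pm at or after Percussion Overdub ends 4:50pm → clear.

No — it doesn't clash with anything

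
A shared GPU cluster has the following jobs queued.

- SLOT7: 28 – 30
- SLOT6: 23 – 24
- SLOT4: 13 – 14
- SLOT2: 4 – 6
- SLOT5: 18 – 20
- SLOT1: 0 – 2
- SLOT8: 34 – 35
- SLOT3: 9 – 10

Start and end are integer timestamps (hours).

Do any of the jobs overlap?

No

Sorted by start: SLOT1, SLOT2, SLOT3, SLOT4, SLOT5, SLOT6, SLOT7, SLOT8.
SLOT2 starts after SLOT1 ends; SLOT1 is clear from here.
SLOT3 starts after SLOT2 ends; SLOT2 is clear from here.
SLOT4 starts after SLOT3 ends; SLOT3 is clear from here.
SLOT5 starts after SLOT4 ends; SLOT4 is clear from here.
SLOT6 starts after SLOT5 ends; SLOT5 is clear from here.
SLOT7 starts after SLOT6 ends; SLOT6 is clear from here.
SLOT8 starts after SLOT7 ends.
Every pair is clear; the schedule has no overlaps.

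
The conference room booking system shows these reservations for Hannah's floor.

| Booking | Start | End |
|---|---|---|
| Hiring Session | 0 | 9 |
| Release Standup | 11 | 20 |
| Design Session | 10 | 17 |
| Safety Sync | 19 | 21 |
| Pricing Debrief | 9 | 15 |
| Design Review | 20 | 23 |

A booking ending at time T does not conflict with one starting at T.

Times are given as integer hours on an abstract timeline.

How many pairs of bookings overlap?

Sorted by start: Hiring Session, Pricing Debrief, Design Session, Release Standup, Safety Sync, Design Review.
Pricing Debrief starts exactly when Hiring Session ends (back-to-back, no overlap), so nothing later overlaps Hiring Session either.
Design Session starts before Pricing Debrief ends → Pricing Debrief and Design Session overlap.
Release Standup starts before Pricing Debrief ends → Pricing Debrief and Release Standup overlap.
Safety Sync starts after Pricing Debrief ends, so nothing later overlaps Pricing Debrief either.
Release Standup starts before Design Session ends → Design Session and Release Standup overlap.
Safety Sync starts after Design Session ends, so nothing later overlaps Design Session either.
Safety Sync starts before Release Standup ends → Release Standup and Safety Sync overlap.
Design Review starts exactly when Release Standup ends (back-to-back, no overlap).
Design Review starts before Safety Sync ends → Safety Sync and Design Review overlap.
Overlapping pairs: Design Review & Safety Sync, Design Session & Pricing Debrief, Design Session & Release Standup, Pricing Debrief & Release Standup, Release Standup & Safety Sync — 5 in total.

5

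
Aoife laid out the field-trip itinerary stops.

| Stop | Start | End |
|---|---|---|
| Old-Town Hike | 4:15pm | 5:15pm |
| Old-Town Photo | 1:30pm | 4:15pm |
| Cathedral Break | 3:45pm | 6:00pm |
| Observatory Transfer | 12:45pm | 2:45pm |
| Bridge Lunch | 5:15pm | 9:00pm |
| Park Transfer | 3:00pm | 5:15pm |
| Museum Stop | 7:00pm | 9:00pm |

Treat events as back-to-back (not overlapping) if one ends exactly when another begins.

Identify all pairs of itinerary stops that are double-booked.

Bridge Lunch & Cathedral Break, Bridge Lunch & Museum Stop, Cathedral Break & Old-Town Hike, Cathedral Break & Old-Town Photo, Cathedral Break & Park Transfer, Observatory Transfer & Old-Town Photo, Old-Town Hike & Park Transfer, Old-Town Photo & Park Transfer

Sorted by start: Observatory Transfer, Old-Town Photo, Park Transfer, Cathedral Break, Old-Town Hike, Bridge Lunch, Museum Stop.
Old-Town Photo starts before Observatory Transfer ends → Observatory Transfer and Old-Town Photo overlap.
Park Transfer starts after Observatory Transfer ends, so Observatory Transfer has no further overlaps.
Park Transfer starts before Old-Town Photo ends → Old-Town Photo and Park Transfer overlap.
Cathedral Break starts before Old-Town Photo ends → Old-Town Photo and Cathedral Break overlap.
Old-Town Hike starts exactly when Old-Town Photo ends (back-to-back, no overlap), so Old-Town Photo has no further overlaps.
Cathedral Break starts before Park Transfer ends → Park Transfer and Cathedral Break overlap.
Old-Town Hike starts before Park Transfer ends → Park Transfer and Old-Town Hike overlap.
Bridge Lunch starts exactly when Park Transfer ends (back-to-back, no overlap), so Park Transfer has no further overlaps.
Old-Town Hike starts before Cathedral Break ends → Cathedral Break and Old-Town Hike overlap.
Bridge Lunch starts before Cathedral Break ends → Cathedral Break and Bridge Lunch overlap.
Museum Stop starts after Cathedral Break ends.
Bridge Lunch starts exactly when Old-Town Hike ends (back-to-back, no overlap), so Old-Town Hike has no further overlaps.
Museum Stop starts before Bridge Lunch ends → Bridge Lunch and Museum Stop overlap.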